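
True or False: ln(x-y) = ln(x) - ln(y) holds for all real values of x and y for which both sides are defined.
Claim: ln(x-y) = ln(x) - ln(y).
Test a specific point where both sides are defined: x = 4, y = 1/2.
LHS = ln(x-y) ≈ 1.2528
RHS = ln(x) - ln(y) ≈ 2.0794
Since 1.2528 ≠ 2.0794, the equation fails at this point, so it cannot hold for all real values of x and y for which both sides are defined.
ln(x) - ln(y) = ln(x/y), not ln(x-y).

Conclusion: False.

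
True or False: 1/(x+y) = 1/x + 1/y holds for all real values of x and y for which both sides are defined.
Claim: 1/(x+y) = 1/x + 1/y.
Test a specific point where both sides are defined: x = 3, y = 1.
LHS = 1/(x+y) ≈ 0.2500
RHS = 1/x + 1/y ≈ 1.3333
Since 0.2500 ≠ 1.3333, the equation fails at this point, so it cannot hold for all real values of x and y for which both sides are defined.
1/x + 1/y = (x+y)/(xy), which is not 1/(x+y).

Conclusion: False.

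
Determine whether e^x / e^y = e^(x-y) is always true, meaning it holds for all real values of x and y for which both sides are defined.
Yes, this is an identity.

Claim: e^x / e^y = e^(x-y).
Reasoning: 1/e^y = e^(-y), so e^x / e^y = e^x · e^(-y) = e^(x + (-y)) = e^(x-y) by the product rule for exponents.
So the two sides agree for all real values of x and y for which both sides are defined.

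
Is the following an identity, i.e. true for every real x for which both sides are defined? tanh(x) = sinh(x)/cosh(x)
Claim: tanh(x) = sinh(x)/cosh(x).
Reasoning: tanh(x) is defined as sinh(x)/cosh(x) = (e^x - e^-x)/(e^x + e^-x); cosh(x) ≥ 1 is never zero, so this holds for every real x.
So the two sides agree for every real x for which both sides are defined.

Conclusion: Yes, this is an identity.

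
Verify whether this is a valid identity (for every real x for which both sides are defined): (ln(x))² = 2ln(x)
No, this is NOT an identity.

Claim: (ln(x))² = 2ln(x).
Test a specific point where both sides are defined: x = 5.
LHS = (ln(x))² ≈ 2.5903
RHS = 2ln(x) ≈ 3.2189
Since 2.5903 ≠ 3.2189, the equation fails at this point, so it cannot hold for every real x for which both sides are defined.
2ln(x) equals ln(x²), which is not the same as (ln x)².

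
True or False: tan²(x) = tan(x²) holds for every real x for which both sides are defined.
False.

Claim: tan²(x) = tan(x²).
Test a specific point where both sides are defined: x = -π/4.
LHS = tan²(x) ≈ 1.0000
RHS = tan(x²) ≈ 0.7092
Since 1.0000 ≠ 0.7092, the equation fails at this point, so it cannot hold for every real x for which both sides are defined.
tan²(x) means (tan x)², squaring the output; tan(x²) squares the input. These are different functions.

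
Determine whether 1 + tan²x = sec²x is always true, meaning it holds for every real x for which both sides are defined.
Claim: 1 + tan²x = sec²x.
Reasoning: Start from sin²x + cos²x = 1 and divide every term by cos²x (allowed wherever tan x and sec x are defined): tan²x + 1 = 1/cos²x = sec²x.
So the two sides agree for every real x for which both sides are defined.

Conclusion: Yes, this is an identity.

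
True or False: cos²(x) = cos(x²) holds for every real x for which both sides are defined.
False.

Claim: cos²(x) = cos(x²).
Test a specific point where both sides are defined: x = -π/3.
LHS = cos²(x) ≈ 0.2500
RHS = cos(x²) ≈ 0.4566
Since 0.2500 ≠ 0.4566, the equation fails at this point, so it cannot hold for every real x for which both sides are defined.
cos²(x) means (cos x)², squaring the output; cos(x²) squares the input. These are different functions.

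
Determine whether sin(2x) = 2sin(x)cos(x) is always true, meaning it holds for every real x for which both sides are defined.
Yes, this is an identity.

Claim: sin(2x) = 2sin(x)cos(x).
Reasoning: Put y = x in the addition formula sin(x+y) = sin(x)cos(y) + cos(x)sin(y): sin(2x) = sin(x)cos(x) + cos(x)sin(x) = 2sin(x)cos(x).
So the two sides agree for every real x for which both sides are defined.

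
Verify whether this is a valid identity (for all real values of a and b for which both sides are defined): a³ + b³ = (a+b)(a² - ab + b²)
Yes, this is an identity.

Claim: a³ + b³ = (a+b)(a² - ab + b²).
Reasoning: Expand the right side: (a+b)(a² - ab + b²) = a³ - a²b + ab² + a²b - ab² + b³ = a³ + b³ (the middle terms cancel in pairs).
So the two sides agree for all real values of a and b for which both sides are defined.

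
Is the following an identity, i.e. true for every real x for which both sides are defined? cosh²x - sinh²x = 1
Yes, this is an identity.

Claim: cosh²x - sinh²x = 1.
Reasoning: With cosh(x) = (e^x + e^-x)/2 and sinh(x) = (e^x - e^-x)/2: cosh²x = (e^(2x) + 2 + e^(-2x))/4 and sinh²x = (e^(2x) - 2 + e^(-2x))/4. Subtracting leaves 4/4 = 1.
So the two sides agree for every real x for which both sides are defined.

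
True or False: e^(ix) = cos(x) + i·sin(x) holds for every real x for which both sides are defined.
Claim: e^(ix) = cos(x) + i·sin(x).
Reasoning: Euler's formula. Expand e^(ix) = Σ (ix)^k / k!. Since i² = -1, the even-k terms are Σ (-1)^m x^(2m)/(2m)! = cos(x) and the odd-k terms are i · Σ (-1)^m x^(2m+1)/(2m+1)! = i·sin(x).
So the two sides agree for every real x for which both sides are defined.

Conclusion: True.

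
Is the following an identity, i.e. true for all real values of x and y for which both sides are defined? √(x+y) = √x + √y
No, this is NOT an identity.

Claim: √(x+y) = √x + √y.
Test a specific point where both sides are defined: x = 3/2, y = 1/2.
LHS = √(x+y) ≈ 1.4142
RHS = √x + √y ≈ 1.9319
Since 1.4142 ≠ 1.9319, the equation fails at this point, so it cannot hold for all real values of x and y for which both sides are defined.
Squaring the right side gives x + 2√(xy) + y, not x + y.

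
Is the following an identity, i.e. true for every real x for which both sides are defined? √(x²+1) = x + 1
No, this is NOT an identity.

Claim: √(x²+1) = x + 1.
Test a specific point where both sides are defined: x = 3/2.
LHS = √(x²+1) ≈ 1.8028
RHS = x + 1 ≈ 2.5000
Since 1.8028 ≠ 2.5000, the equation fails at this point, so it cannot hold for every real x for which both sides are defined.
(x+1)² = x² + 2x + 1 ≠ x² + 1 unless x = 0.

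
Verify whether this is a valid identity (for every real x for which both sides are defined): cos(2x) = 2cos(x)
Claim: cos(2x) = 2cos(x).
Test a specific point where both sides are defined: x = 2π/3.
LHS = cos(2x) ≈ -0.5000
RHS = 2cos(x) ≈ -1.0000
Since -0.5000 ≠ -1.0000, the equation fails at this point, so it cannot hold for every real x for which both sides are defined.
The correct double-angle formula is cos(2x) = cos²x - sin²x.

Conclusion: No, this is NOT an identity.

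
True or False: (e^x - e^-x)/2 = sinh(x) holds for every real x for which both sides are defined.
Claim: (e^x - e^-x)/2 = sinh(x).
Reasoning: This is exactly the definition of the hyperbolic sine: sinh(x) := (e^x - e^-x)/2.
So the two sides agree for every real x for which both sides are defined.

Conclusion: True.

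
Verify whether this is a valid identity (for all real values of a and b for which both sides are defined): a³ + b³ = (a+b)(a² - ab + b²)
Claim: a³ + b³ = (a+b)(a² - ab + b²).
Reasoning: Expand the right side: (a+b)(a² - ab + b²) = a³ - a²b + ab² + a²b - ab² + b³ = a³ + b³ (the middle terms cancel in pairs).
So the two sides agree for all real values of a and b for which both sides are defined.

Conclusion: Yes, this is an identity.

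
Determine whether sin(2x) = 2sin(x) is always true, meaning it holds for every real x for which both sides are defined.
Claim: sin(2x) = 2sin(x).
Test a specific point where both sides are defined: x = -π/2.
LHS = sin(2x) ≈ 0.0000
RHS = 2sin(x) ≈ -2.0000
Since 0.0000 ≠ -2.0000, the equation fails at this point, so it cannot hold for every real x for which both sides are defined.
The correct double-angle formula is sin(2x) = 2sin(x)cos(x).

Conclusion: No, this is NOT an identity.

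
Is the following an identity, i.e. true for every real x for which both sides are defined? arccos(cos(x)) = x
Claim: arccos(cos(x)) = x.
Test a specific point where both sides are defined: x = -π/3.
LHS = arccos(cos(x)) ≈ 1.0472
RHS = x ≈ -1.0472
Since 1.0472 ≠ -1.0472, the equation fails at this point, so it cannot hold for every real x for which both sides are defined.
arccos only returns values in [0, π], so arccos(cos(x)) = x holds only for x in that interval, not for all real x.

Conclusion: No, this is NOT an identity.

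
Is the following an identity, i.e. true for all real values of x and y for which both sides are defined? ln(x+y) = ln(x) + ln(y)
No, this is NOT an identity.

Claim: ln(x+y) = ln(x) + ln(y).
Test a specific point where both sides are defined: x = 5, y = 5.
LHS = ln(x+y) ≈ 2.3026
RHS = ln(x) + ln(y) ≈ 3.2189
Since 2.3026 ≠ 3.2189, the equation fails at this point, so it cannot hold for all real values of x and y for which both sides are defined.
ln(x) + ln(y) = ln(xy), not ln(x+y).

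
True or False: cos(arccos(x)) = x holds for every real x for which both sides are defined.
Claim: cos(arccos(x)) = x.
Reasoning: For -1 ≤ x ≤ 1 (where arccos is defined), arccos(x) is by definition an angle whose cosine equals x. Taking the cosine of that angle returns x. (Note the other order, arccos(cos x) = x, is NOT an identity.)
So the two sides agree for every real x for which both sides are defined.

Conclusion: True.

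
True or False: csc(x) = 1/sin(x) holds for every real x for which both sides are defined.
Claim: csc(x) = 1/sin(x).
Reasoning: csc(x) is by definition the reciprocal of sin(x), wherever sin(x) ≠ 0.
So the two sides agree for every real x for which both sides are defined.

Conclusion: True.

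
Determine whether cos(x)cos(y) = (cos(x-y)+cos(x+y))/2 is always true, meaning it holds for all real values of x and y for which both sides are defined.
Claim: cos(x)cos(y) = (cos(x-y)+cos(x+y))/2.
Reasoning: cos(x-y) = cos(x)cos(y) + sin(x)sin(y) and cos(x+y) = cos(x)cos(y) - sin(x)sin(y). Adding, cos(x-y) + cos(x+y) = 2cos(x)cos(y); divide by 2.
So the two sides agree for all real values of x and y for which both sides are defined.

Conclusion: Yes, this is an identity.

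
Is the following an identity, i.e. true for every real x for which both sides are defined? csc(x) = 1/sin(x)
Claim: csc(x) = 1/sin(x).
Reasoning: csc(x) is by definition the reciprocal of sin(x), wherever sin(x) ≠ 0.
So the two sides agree for every real x for which both sides are defined.

Conclusion: Yes, this is an identity.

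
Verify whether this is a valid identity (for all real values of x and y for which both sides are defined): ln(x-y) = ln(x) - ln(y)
No, this is NOT an identity.

Claim: ln(x-y) = ln(x) - ln(y).
Test a specific point where both sides are defined: x = 4, y = 1/2.
LHS = ln(x-y) ≈ 1.2528
RHS = ln(x) - ln(y) ≈ 2.0794
Since 1.2528 ≠ 2.0794, the equation fails at this point, so it cannot hold for all real values of x and y for which both sides are defined.
ln(x) - ln(y) = ln(x/y), not ln(x-y).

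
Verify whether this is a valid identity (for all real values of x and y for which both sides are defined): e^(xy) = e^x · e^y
Claim: e^(xy) = e^x · e^y.
Test a specific point where both sides are defined: x = 3/2, y = 1/2.
LHS = e^(xy) ≈ 2.1170
RHS = e^x · e^y ≈ 7.3891
Since 2.1170 ≠ 7.3891, the equation fails at this point, so it cannot hold for all real values of x and y for which both sides are defined.
e^x · e^y = e^(x+y), not e^(xy).

Conclusion: No, this is NOT an identity.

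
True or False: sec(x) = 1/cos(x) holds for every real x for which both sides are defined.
True.

Claim: sec(x) = 1/cos(x).
Reasoning: sec(x) is by definition the reciprocal of cos(x), wherever cos(x) ≠ 0.
So the two sides agree for every real x for which both sides are defined.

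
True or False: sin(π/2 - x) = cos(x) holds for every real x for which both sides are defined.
True.

Claim: sin(π/2 - x) = cos(x).
Reasoning: Use sin(u - v) = sin(u)cos(v) - cos(u)sin(v) with u = π/2, v = x: sin(π/2)cos(x) - cos(π/2)sin(x) = 1·cos(x) - 0·sin(x) = cos(x).
So the two sides agree for every real x for which both sides are defined.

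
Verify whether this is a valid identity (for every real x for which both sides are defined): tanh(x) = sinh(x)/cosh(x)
Yes, this is an identity.

Claim: tanh(x) = sinh(x)/cosh(x).
Reasoning: tanh(x) is defined as sinh(x)/cosh(x) = (e^x - e^-x)/(e^x + e^-x); cosh(x) ≥ 1 is never zero, so this holds for every real x.
So the two sides agree for every real x for which both sides are defined.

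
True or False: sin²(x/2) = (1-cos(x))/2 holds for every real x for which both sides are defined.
Claim: sin²(x/2) = (1-cos(x))/2.
Reasoning: Use cos(2θ) = 1 - 2sin²θ with θ = x/2: cos(x) = 1 - 2sin²(x/2). Solving for sin²(x/2) gives (1 - cos(x))/2.
So the two sides agree for every real x for which both sides are defined.

Conclusion: True.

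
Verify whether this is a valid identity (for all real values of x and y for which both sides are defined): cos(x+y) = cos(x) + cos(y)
No, this is NOT an identity.

Claim: cos(x+y) = cos(x) + cos(y).
Test a specific point where both sides are defined: x = 2π/3, y = π/6.
LHS = cos(x+y) ≈ -0.8660
RHS = cos(x) + cos(y) ≈ 0.3660
Since -0.8660 ≠ 0.3660, the equation fails at this point, so it cannot hold for all real values of x and y for which both sides are defined.
The correct expansion is cos(x+y) = cos(x)cos(y) - sin(x)sin(y); cosine is not additive.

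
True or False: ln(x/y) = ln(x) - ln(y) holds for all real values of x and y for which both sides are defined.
Claim: ln(x/y) = ln(x) - ln(y).
Reasoning: Both sides are simultaneously defined only when x, y > 0. Write x = e^p, y = e^q. Then x/y = e^(p-q), so ln(x/y) = p - q = ln(x) - ln(y).
So the two sides agree for all real values of x and y for which both sides are defined.

Conclusion: True.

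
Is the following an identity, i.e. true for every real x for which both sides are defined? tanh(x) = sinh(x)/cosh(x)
Yes, this is an identity.

Claim: tanh(x) = sinh(x)/cosh(x).
Reasoning: tanh(x) is defined as sinh(x)/cosh(x) = (e^x - e^-x)/(e^x + e^-x); cosh(x) ≥ 1 is never zero, so this holds for every real x.
So the two sides agree for every real x for which both sides are defined.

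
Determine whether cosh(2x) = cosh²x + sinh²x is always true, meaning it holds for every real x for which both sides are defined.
Claim: cosh(2x) = cosh²x + sinh²x.
Reasoning: cosh²x = (e^(2x) + 2 + e^(-2x))/4 and sinh²x = (e^(2x) - 2 + e^(-2x))/4. Adding gives (2e^(2x) + 2e^(-2x))/4 = (e^(2x) + e^(-2x))/2 = cosh(2x).
So the two sides agree for every real x for which both sides are defined.

Conclusion: Yes, this is an identity.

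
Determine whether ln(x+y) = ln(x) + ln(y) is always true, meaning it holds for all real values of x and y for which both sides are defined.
No, this is NOT an identity.

Claim: ln(x+y) = ln(x) + ln(y).
Test a specific point where both sides are defined: x = 2, y = 3.
LHS = ln(x+y) ≈ 1.6094
RHS = ln(x) + ln(y) ≈ 1.7918
Since 1.6094 ≠ 1.7918, the equation fails at this point, so it cannot hold for all real values of x and y for which both sides are defined.
ln(x) + ln(y) = ln(xy), not ln(x+y).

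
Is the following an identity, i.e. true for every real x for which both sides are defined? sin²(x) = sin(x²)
No, this is NOT an identity.

Claim: sin²(x) = sin(x²).
Test a specific point where both sides are defined: x = 3π/4.
LHS = sin²(x) ≈ 0.5000
RHS = sin(x²) ≈ -0.6680
Since 0.5000 ≠ -0.6680, the equation fails at this point, so it cannot hold for every real x for which both sides are defined.
sin²(x) means (sin x)², squaring the output; sin(x²) squares the input. These are different functions.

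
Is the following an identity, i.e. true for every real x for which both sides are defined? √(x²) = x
No, this is NOT an identity.

Claim: √(x²) = x.
Test a specific point where both sides are defined: x = -3.
LHS = √(x²) ≈ 3.0000
RHS = x ≈ -3.0000
Since 3.0000 ≠ -3.0000, the equation fails at this point, so it cannot hold for every real x for which both sides are defined.
√(x²) = |x|, which differs from x whenever x < 0 (both sides are defined for every real x).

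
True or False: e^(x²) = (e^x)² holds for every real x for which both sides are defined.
Claim: e^(x²) = (e^x)².
Test a specific point where both sides are defined: x = 1/2.
LHS = e^(x²) ≈ 1.2840
RHS = (e^x)² ≈ 2.7183
Since 1.2840 ≠ 2.7183, the equation fails at this point, so it cannot hold for every real x for which both sides are defined.
(e^x)² = e^(2x), and 2x ≠ x² in general.

Conclusion: False.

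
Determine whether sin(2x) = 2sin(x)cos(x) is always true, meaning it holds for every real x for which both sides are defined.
Claim: sin(2x) = 2sin(x)cos(x).
Reasoning: Put y = x in the addition formula sin(x+y) = sin(x)cos(y) + cos(x)sin(y): sin(2x) = sin(x)cos(x) + cos(x)sin(x) = 2sin(x)cos(x).
So the two sides agree for every real x for which both sides are defined.

Conclusion: Yes, this is an identity.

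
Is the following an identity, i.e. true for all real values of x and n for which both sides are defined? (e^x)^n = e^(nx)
Claim: (e^x)^n = e^(nx).
Reasoning: e^x is a positive real number, and for a positive base B and real exponent n, B^n = e^(n·ln B). With B = e^x, ln B = x, so (e^x)^n = e^(n·x).
So the two sides agree for all real values of x and n for which both sides are defined.

Conclusion: Yes, this is an identity.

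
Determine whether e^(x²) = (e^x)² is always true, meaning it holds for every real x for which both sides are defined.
Claim: e^(x²) = (e^x)².
Test a specific point where both sides are defined: x = -2.
LHS = e^(x²) ≈ 54.5982
RHS = (e^x)² ≈ 0.0183
Since 54.5982 ≠ 0.0183, the equation fails at this point, so it cannot hold for every real x for which both sides are defined.
(e^x)² = e^(2x), and 2x ≠ x² in general.

Conclusion: No, this is NOT an identity.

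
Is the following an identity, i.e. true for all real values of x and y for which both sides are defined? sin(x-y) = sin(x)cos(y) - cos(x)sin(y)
Claim: sin(x-y) = sin(x)cos(y) - cos(x)sin(y).
Reasoning: Replace y by -y in sin(x+y) = sin(x)cos(y) + cos(x)sin(y) and use cos(-y) = cos(y), sin(-y) = -sin(y): sin(x-y) = sin(x)cos(y) - cos(x)sin(y).
So the two sides agree for all real values of x and y for which both sides are defined.

Conclusion: Yes, this is an identity.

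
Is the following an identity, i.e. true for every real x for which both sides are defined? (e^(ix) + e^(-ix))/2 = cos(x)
Claim: (e^(ix) + e^(-ix))/2 = cos(x).
Reasoning: By Euler's formula e^(ix) = cos(x) + i·sin(x) and e^(-ix) = cos(x) - i·sin(x). Adding cancels the sine terms: e^(ix) + e^(-ix) = 2cos(x); divide by 2.
So the two sides agree for every real x for which both sides are defined.

Conclusion: Yes, this is an identity.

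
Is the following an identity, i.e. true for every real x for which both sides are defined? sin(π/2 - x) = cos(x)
Yes, this is an identity.

Claim: sin(π/2 - x) = cos(x).
Reasoning: Use sin(u - v) = sin(u)cos(v) - cos(u)sin(v) with u = π/2, v = x: sin(π/2)cos(x) - cos(π/2)sin(x) = 1·cos(x) - 0·sin(x) = cos(x).
So the two sides agree for every real x for which both sides are defined.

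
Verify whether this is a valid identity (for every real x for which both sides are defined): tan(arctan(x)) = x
Claim: tan(arctan(x)) = x.
Reasoning: For every real x, arctan(x) is by definition the angle in (-π/2, π/2) whose tangent equals x. Taking the tangent of that angle returns x.
So the two sides agree for every real x for which both sides are defined.

Conclusion: Yes, this is an identity.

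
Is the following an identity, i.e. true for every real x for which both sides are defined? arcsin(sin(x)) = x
No, this is NOT an identity.

Claim: arcsin(sin(x)) = x.
Test a specific point where both sides are defined: x = π.
LHS = arcsin(sin(x)) ≈ 0.0000
RHS = x ≈ 3.1416
Since 0.0000 ≠ 3.1416, the equation fails at this point, so it cannot hold for every real x for which both sides are defined.
arcsin only returns values in [-π/2, π/2], so arcsin(sin(x)) = x holds only for x in that interval, not for all real x.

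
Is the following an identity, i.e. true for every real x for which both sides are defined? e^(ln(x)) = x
Claim: e^(ln(x)) = x.
Reasoning: For x > 0, ln(x) is by definition the exponent p such that e^p = x. Raising e to that exponent therefore returns x: e^(ln x) = x.
So the two sides agree for every real x for which both sides are defined.

Conclusion: Yes, this is an identity.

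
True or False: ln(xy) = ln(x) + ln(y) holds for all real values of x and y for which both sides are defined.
True.

Claim: ln(xy) = ln(x) + ln(y).
Reasoning: Both sides are simultaneously defined only when x, y > 0. Write x = e^p, y = e^q (p = ln x, q = ln y). Then xy = e^p · e^q = e^(p+q), so ln(xy) = p + q = ln(x) + ln(y).
So the two sides agree for all real values of x and y for which both sides are defined.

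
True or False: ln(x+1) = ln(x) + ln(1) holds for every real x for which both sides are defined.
False.

Claim: ln(x+1) = ln(x) + ln(1).
Test a specific point where both sides are defined: x = 2.
LHS = ln(x+1) ≈ 1.0986
RHS = ln(x) + ln(1) ≈ 0.6931
Since 1.0986 ≠ 0.6931, the equation fails at this point, so it cannot hold for every real x for which both sides are defined.
ln(1) = 0, so the right side is just ln(x), which differs from ln(x+1).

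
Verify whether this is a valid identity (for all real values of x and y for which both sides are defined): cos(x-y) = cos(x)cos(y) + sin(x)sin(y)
Claim: cos(x-y) = cos(x)cos(y) + sin(x)sin(y).
Reasoning: Replace y by -y in cos(x+y) = cos(x)cos(y) - sin(x)sin(y) and use cos(-y) = cos(y), sin(-y) = -sin(y): cos(x-y) = cos(x)cos(y) + sin(x)sin(y).
So the two sides agree for all real values of x and y for which both sides are defined.

Conclusion: Yes, this is an identity.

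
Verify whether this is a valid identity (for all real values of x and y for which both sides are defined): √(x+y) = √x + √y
No, this is NOT an identity.

Claim: √(x+y) = √x + √y.
Test a specific point where both sides are defined: x = 1, y = 3.
LHS = √(x+y) ≈ 2.0000
RHS = √x + √y ≈ 2.7321
Since 2.0000 ≠ 2.7321, the equation fails at this point, so it cannot hold for all real values of x and y for which both sides are defined.
Squaring the right side gives x + 2√(xy) + y, not x + y.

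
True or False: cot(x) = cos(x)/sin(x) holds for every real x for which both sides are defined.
Claim: cot(x) = cos(x)/sin(x).
Reasoning: cot(x) is defined as 1/tan(x) = 1/(sin(x)/cos(x)) = cos(x)/sin(x), wherever sin(x) ≠ 0.
So the two sides agree for every real x for which both sides are defined.

Conclusion: True.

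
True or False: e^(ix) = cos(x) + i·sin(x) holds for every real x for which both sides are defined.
True.

Claim: e^(ix) = cos(x) + i·sin(x).
Reasoning: Euler's formula. Expand e^(ix) = Σ (ix)^k / k!. Since i² = -1, the even-k terms are Σ (-1)^m x^(2m)/(2m)! = cos(x) and the odd-k terms are i · Σ (-1)^m x^(2m+1)/(2m+1)! = i·sin(x).
So the two sides agree for every real x for which both sides are defined.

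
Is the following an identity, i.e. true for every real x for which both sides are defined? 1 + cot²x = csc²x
Claim: 1 + cot²x = csc²x.
Reasoning: Start from sin²x + cos²x = 1 and divide every term by sin²x (allowed wherever cot x and csc x are defined): 1 + cot²x = 1/sin²x = csc²x.
So the two sides agree for every real x for which both sides are defined.

Conclusion: Yes, this is an identity.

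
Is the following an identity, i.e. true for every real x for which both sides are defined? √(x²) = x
No, this is NOT an identity.

Claim: √(x²) = x.
Test a specific point where both sides are defined: x = -1.
LHS = √(x²) ≈ 1.0000
RHS = x ≈ -1.0000
Since 1.0000 ≠ -1.0000, the equation fails at this point, so it cannot hold for every real x for which both sides are defined.
√(x²) = |x|, which differs from x whenever x < 0 (both sides are defined for every real x).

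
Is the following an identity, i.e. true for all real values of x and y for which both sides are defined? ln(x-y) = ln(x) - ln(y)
Claim: ln(x-y) = ln(x) - ln(y).
Test a specific point where both sides are defined: x = 5, y = 3.
LHS = ln(x-y) ≈ 0.6931
RHS = ln(x) - ln(y) ≈ 0.5108
Since 0.6931 ≠ 0.5108, the equation fails at this point, so it cannot hold for all real values of x and y for which both sides are defined.
ln(x) - ln(y) = ln(x/y), not ln(x-y).

Conclusion: No, this is NOT an identity.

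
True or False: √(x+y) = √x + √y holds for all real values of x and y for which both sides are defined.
False.

Claim: √(x+y) = √x + √y.
Test a specific point where both sides are defined: x = 2, y = 3/2.
LHS = √(x+y) ≈ 1.8708
RHS = √x + √y ≈ 2.6390
Since 1.8708 ≠ 2.6390, the equation fails at this point, so it cannot hold for all real values of x and y for which both sides are defined.
Squaring the right side gives x + 2√(xy) + y, not x + y.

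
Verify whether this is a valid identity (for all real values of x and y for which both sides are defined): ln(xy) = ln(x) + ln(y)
Yes, this is an identity.

Claim: ln(xy) = ln(x) + ln(y).
Reasoning: Both sides are simultaneously defined only when x, y > 0. Write x = e^p, y = e^q (p = ln x, q = ln y). Then xy = e^p · e^q = e^(p+q), so ln(xy) = p + q = ln(x) + ln(y).
So the two sides agree for all real values of x and y for which both sides are defined.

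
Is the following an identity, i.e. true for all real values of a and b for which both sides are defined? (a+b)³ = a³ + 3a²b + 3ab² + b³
Claim: (a+b)³ = a³ + 3a²b + 3ab² + b³.
Reasoning: (a+b)³ = (a+b)(a+b)² = (a+b)(a² + 2ab + b²) = a³ + 2a²b + ab² + a²b + 2ab² + b³ = a³ + 3a²b + 3ab² + b³.
So the two sides agree for all real values of a and b for which both sides are defined.

Conclusion: Yes, this is an identity.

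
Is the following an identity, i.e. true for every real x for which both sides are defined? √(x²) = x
Claim: √(x²) = x.
Test a specific point where both sides are defined: x = -1.
LHS = √(x²) ≈ 1.0000
RHS = x ≈ -1.0000
Since 1.0000 ≠ -1.0000, the equation fails at this point, so it cannot hold for every real x for which both sides are defined.
√(x²) = |x|, which differs from x whenever x < 0 (both sides are defined for every real x).

Conclusion: No, this is NOT an identity.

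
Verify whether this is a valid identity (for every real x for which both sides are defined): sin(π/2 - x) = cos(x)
Claim: sin(π/2 - x) = cos(x).
Reasoning: Use sin(u - v) = sin(u)cos(v) - cos(u)sin(v) with u = π/2, v = x: sin(π/2)cos(x) - cos(π/2)sin(x) = 1·cos(x) - 0·sin(x) = cos(x).
So the two sides agree for every real x for which both sides are defined.

Conclusion: Yes, this is an identity.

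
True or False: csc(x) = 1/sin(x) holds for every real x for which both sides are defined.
Claim: csc(x) = 1/sin(x).
Reasoning: csc(x) is by definition the reciprocal of sin(x), wherever sin(x) ≠ 0.
So the two sides agree for every real x for which both sides are defined.

Conclusion: True.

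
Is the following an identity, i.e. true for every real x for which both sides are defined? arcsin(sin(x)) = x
Claim: arcsin(sin(x)) = x.
Test a specific point where both sides are defined: x = 2π/3.
LHS = arcsin(sin(x)) ≈ 1.0472
RHS = x ≈ 2.0944
Since 1.0472 ≠ 2.0944, the equation fails at this point, so it cannot hold for every real x for which both sides are defined.
arcsin only returns values in [-π/2, π/2], so arcsin(sin(x)) = x holds only for x in that interval, not for all real x.

Conclusion: No, this is NOT an identity.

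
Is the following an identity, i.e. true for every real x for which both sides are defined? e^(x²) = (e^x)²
Claim: e^(x²) = (e^x)².
Test a specific point where both sides are defined: x = 3.
LHS = e^(x²) ≈ 8103.0839
RHS = (e^x)² ≈ 403.4288
Since 8103.0839 ≠ 403.4288, the equation fails at this point, so it cannot hold for every real x for which both sides are defined.
(e^x)² = e^(2x), and 2x ≠ x² in general.

Conclusion: No, this is NOT an identity.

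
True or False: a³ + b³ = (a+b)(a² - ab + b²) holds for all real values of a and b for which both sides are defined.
Claim: a³ + b³ = (a+b)(a² - ab + b²).
Reasoning: Expand the right side: (a+b)(a² - ab + b²) = a³ - a²b + ab² + a²b - ab² + b³ = a³ + b³ (the middle terms cancel in pairs).
So the two sides agree for all real values of a and b for which both sides are defined.

Conclusion: True.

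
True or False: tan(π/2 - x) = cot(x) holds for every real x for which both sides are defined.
Claim: tan(π/2 - x) = cot(x).
Reasoning: tan(π/2 - x) = sin(π/2 - x)/cos(π/2 - x) = cos(x)/sin(x) = cot(x), using the cofunction identities sin(π/2 - x) = cos(x) and cos(π/2 - x) = sin(x).
So the two sides agree for every real x for which both sides are defined.

Conclusion: True.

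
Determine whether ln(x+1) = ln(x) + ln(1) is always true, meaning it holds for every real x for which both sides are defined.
No, this is NOT an identity.

Claim: ln(x+1) = ln(x) + ln(1).
Test a specific point where both sides are defined: x = 1.
LHS = ln(x+1) ≈ 0.6931
RHS = ln(x) + ln(1) ≈ 0.0000
Since 0.6931 ≠ 0.0000, the equation fails at this point, so it cannot hold for every real x for which both sides are defined.
ln(1) = 0, so the right side is just ln(x), which differs from ln(x+1).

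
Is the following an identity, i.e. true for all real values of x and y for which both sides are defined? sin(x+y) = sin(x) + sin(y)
No, this is NOT an identity.

Claim: sin(x+y) = sin(x) + sin(y).
Test a specific point where both sides are defined: x = 3π/4, y = π/3.
LHS = sin(x+y) ≈ -0.2588
RHS = sin(x) + sin(y) ≈ 1.5731
Since -0.2588 ≠ 1.5731, the equation fails at this point, so it cannot hold for all real values of x and y for which both sides are defined.
The correct expansion is sin(x+y) = sin(x)cos(y) + cos(x)sin(y); sine is not additive.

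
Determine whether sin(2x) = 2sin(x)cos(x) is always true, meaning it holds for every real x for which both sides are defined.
Claim: sin(2x) = 2sin(x)cos(x).
Reasoning: Put y = x in the addition formula sin(x+y) = sin(x)cos(y) + cos(x)sin(y): sin(2x) = sin(x)cos(x) + cos(x)sin(x) = 2sin(x)cos(x).
So the two sides agree for every real x for which both sides are defined.

Conclusion: Yes, this is an identity.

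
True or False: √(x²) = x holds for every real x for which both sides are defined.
False.

Claim: √(x²) = x.
Test a specific point where both sides are defined: x = -1.
LHS = √(x²) ≈ 1.0000
RHS = x ≈ -1.0000
Since 1.0000 ≠ -1.0000, the equation fails at this point, so it cannot hold for every real x for which both sides are defined.
√(x²) = |x|, which differs from x whenever x < 0 (both sides are defined for every real x).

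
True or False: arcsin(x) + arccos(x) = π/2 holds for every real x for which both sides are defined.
True.

Claim: arcsin(x) + arccos(x) = π/2.
Reasoning: Both sides are defined for -1 ≤ x ≤ 1. Let θ = arcsin(x), so sin θ = x and θ ∈ [-π/2, π/2]. Then cos(π/2 - θ) = sin θ = x and π/2 - θ ∈ [0, π], which is exactly the range of arccos, so arccos(x) = π/2 - θ. Adding: arcsin(x) + arccos(x) = θ + (π/2 - θ) = π/2.
So the two sides agree for every real x for which both sides are defined.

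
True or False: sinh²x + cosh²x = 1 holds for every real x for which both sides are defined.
Claim: sinh²x + cosh²x = 1.
Test a specific point where both sides are defined: x = 3/2.
LHS = sinh²x + cosh²x ≈ 10.0677
RHS = 1 ≈ 1.0000
Since 10.0677 ≠ 1.0000, the equation fails at this point, so it cannot hold for every real x for which both sides are defined.
The correct hyperbolic identity is cosh²x - sinh²x = 1 (a difference); the sum sinh²x + cosh²x equals cosh(2x).

Conclusion: False.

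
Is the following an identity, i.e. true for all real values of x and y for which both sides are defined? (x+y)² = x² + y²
Claim: (x+y)² = x² + y².
Test a specific point where both sides are defined: x = 4, y = 3/2.
LHS = (x+y)² ≈ 30.2500
RHS = x² + y² ≈ 18.2500
Since 30.2500 ≠ 18.2500, the equation fails at this point, so it cannot hold for all real values of x and y for which both sides are defined.
The correct expansion is (x+y)² = x² + 2xy + y²; the cross term 2xy is missing.

Conclusion: No, this is NOT an identity.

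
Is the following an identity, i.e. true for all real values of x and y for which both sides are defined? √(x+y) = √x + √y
Claim: √(x+y) = √x + √y.
Test a specific point where both sides are defined: x = 5, y = 1/2.
LHS = √(x+y) ≈ 2.3452
RHS = √x + √y ≈ 2.9432
Since 2.3452 ≠ 2.9432, the equation fails at this point, so it cannot hold for all real values of x and y for which both sides are defined.
Squaring the right side gives x + 2√(xy) + y, not x + y.

Conclusion: No, this is NOT an identity.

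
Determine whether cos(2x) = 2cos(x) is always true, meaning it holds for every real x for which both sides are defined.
No, this is NOT an identity.

Claim: cos(2x) = 2cos(x).
Test a specific point where both sides are defined: x = π/4.
LHS = cos(2x) ≈ 0.0000
RHS = 2cos(x) ≈ 1.4142
Since 0.0000 ≠ 1.4142, the equation fails at this point, so it cannot hold for every real x for which both sides are defined.
The correct double-angle formula is cos(2x) = cos²x - sin²x.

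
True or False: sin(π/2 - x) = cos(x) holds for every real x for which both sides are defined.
True.

Claim: sin(π/2 - x) = cos(x).
Reasoning: Use sin(u - v) = sin(u)cos(v) - cos(u)sin(v) with u = π/2, v = x: sin(π/2)cos(x) - cos(π/2)sin(x) = 1·cos(x) - 0·sin(x) = cos(x).
So the two sides agree for every real x for which both sides are defined.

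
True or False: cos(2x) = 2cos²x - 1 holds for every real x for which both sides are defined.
True.

Claim: cos(2x) = 2cos²x - 1.
Reasoning: cos(2x) = cos²x - sin²x. Replace sin²x by 1 - cos²x: cos²x - (1 - cos²x) = 2cos²x - 1.
So the two sides agree for every real x for which both sides are defined.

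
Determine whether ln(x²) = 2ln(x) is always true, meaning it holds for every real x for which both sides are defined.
Claim: ln(x²) = 2ln(x).
Reasoning: The right side requires x > 0. For x > 0, x² = (e^(ln x))² = e^(2ln x), so ln(x²) = 2ln(x). (For x < 0 the right side is undefined, so those values are outside the claim.)
So the two sides agree for every real x for which both sides are defined.

Conclusion: Yes, this is an identity.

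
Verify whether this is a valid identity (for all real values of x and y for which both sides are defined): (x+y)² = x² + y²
No, this is NOT an identity.

Claim: (x+y)² = x² + y².
Test a specific point where both sides are defined: x = 1/2, y = -3.
LHS = (x+y)² ≈ 6.2500
RHS = x² + y² ≈ 9.2500
Since 6.2500 ≠ 9.2500, the equation fails at this point, so it cannot hold for all real values of x and y for which both sides are defined.
The correct expansion is (x+y)² = x² + 2xy + y²; the cross term 2xy is missing.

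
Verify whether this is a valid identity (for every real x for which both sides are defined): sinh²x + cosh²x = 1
No, this is NOT an identity.

Claim: sinh²x + cosh²x = 1.
Test a specific point where both sides are defined: x = -1.
LHS = sinh²x + cosh²x ≈ 3.7622
RHS = 1 ≈ 1.0000
Since 3.7622 ≠ 1.0000, the equation fails at this point, so it cannot hold for every real x for which both sides are defined.
The correct hyperbolic identity is cosh²x - sinh²x = 1 (a difference); the sum sinh²x + cosh²x equals cosh(2x).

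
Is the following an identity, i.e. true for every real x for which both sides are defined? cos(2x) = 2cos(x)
Claim: cos(2x) = 2cos(x).
Test a specific point where both sides are defined: x = π/6.
LHS = cos(2x) ≈ 0.5000
RHS = 2cos(x) ≈ 1.7321
Since 0.5000 ≠ 1.7321, the equation fails at this point, so it cannot hold for every real x for which both sides are defined.
The correct double-angle formula is cos(2x) = cos²x - sin²x.

Conclusion: No, this is NOT an identity.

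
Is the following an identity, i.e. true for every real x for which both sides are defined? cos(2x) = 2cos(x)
No, this is NOT an identity.

Claim: cos(2x) = 2cos(x).
Test a specific point where both sides are defined: x = π/6.
LHS = cos(2x) ≈ 0.5000
RHS = 2cos(x) ≈ 1.7321
Since 0.5000 ≠ 1.7321, the equation fails at this point, so it cannot hold for every real x for which both sides are defined.
The correct double-angle formula is cos(2x) = cos²x - sin²x.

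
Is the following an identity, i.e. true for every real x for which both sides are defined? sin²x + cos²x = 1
Claim: sin²x + cos²x = 1.
Reasoning: The point (cos x, sin x) lies on the unit circle X² + Y² = 1, so cos²x + sin²x = 1 for every real x.
So the two sides agree for every real x for which both sides are defined.

Conclusion: Yes, this is an identity.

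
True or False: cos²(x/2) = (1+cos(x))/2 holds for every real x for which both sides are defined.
Claim: cos²(x/2) = (1+cos(x))/2.
Reasoning: Use cos(2θ) = 2cos²θ - 1 with θ = x/2: cos(x) = 2cos²(x/2) - 1. Solving for cos²(x/2) gives (1 + cos(x))/2.
So the two sides agree for every real x for which both sides are defined.

Conclusion: True.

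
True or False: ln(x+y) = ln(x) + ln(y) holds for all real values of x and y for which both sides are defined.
False.

Claim: ln(x+y) = ln(x) + ln(y).
Test a specific point where both sides are defined: x = 1, y = 3.
LHS = ln(x+y) ≈ 1.3863
RHS = ln(x) + ln(y) ≈ 1.0986
Since 1.3863 ≠ 1.0986, the equation fails at this point, so it cannot hold for all real values of x and y for which both sides are defined.
ln(x) + ln(y) = ln(xy), not ln(x+y).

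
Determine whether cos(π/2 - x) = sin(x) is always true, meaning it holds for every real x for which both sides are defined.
Claim: cos(π/2 - x) = sin(x).
Reasoning: Use cos(u - v) = cos(u)cos(v) + sin(u)sin(v) with u = π/2, v = x: cos(π/2)cos(x) + sin(π/2)sin(x) = 0·cos(x) + 1·sin(x) = sin(x).
So the two sides agree for every real x for which both sides are defined.

Conclusion: Yes, this is an identity.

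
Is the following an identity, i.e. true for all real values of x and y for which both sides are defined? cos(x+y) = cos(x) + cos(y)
No, this is NOT an identity.

Claim: cos(x+y) = cos(x) + cos(y).
Test a specific point where both sides are defined: x = π/4, y = π/3.
LHS = cos(x+y) ≈ -0.2588
RHS = cos(x) + cos(y) ≈ 1.2071
Since -0.2588 ≠ 1.2071, the equation fails at this point, so it cannot hold for all real values of x and y for which both sides are defined.
The correct expansion is cos(x+y) = cos(x)cos(y) - sin(x)sin(y); cosine is not additive.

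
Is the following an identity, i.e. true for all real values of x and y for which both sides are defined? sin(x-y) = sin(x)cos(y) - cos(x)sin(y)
Yes, this is an identity.

Claim: sin(x-y) = sin(x)cos(y) - cos(x)sin(y).
Reasoning: Replace y by -y in sin(x+y) = sin(x)cos(y) + cos(x)sin(y) and use cos(-y) = cos(y), sin(-y) = -sin(y): sin(x-y) = sin(x)cos(y) - cos(x)sin(y).
So the two sides agree for all real values of x and y for which both sides are defined.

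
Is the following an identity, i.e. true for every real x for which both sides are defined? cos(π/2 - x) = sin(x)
Claim: cos(π/2 - x) = sin(x).
Reasoning: Use cos(u - v) = cos(u)cos(v) + sin(u)sin(v) with u = π/2, v = x: cos(π/2)cos(x) + sin(π/2)sin(x) = 0·cos(x) + 1·sin(x) = sin(x).
So the two sides agree for every real x for which both sides are defined.

Conclusion: Yes, this is an identity.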